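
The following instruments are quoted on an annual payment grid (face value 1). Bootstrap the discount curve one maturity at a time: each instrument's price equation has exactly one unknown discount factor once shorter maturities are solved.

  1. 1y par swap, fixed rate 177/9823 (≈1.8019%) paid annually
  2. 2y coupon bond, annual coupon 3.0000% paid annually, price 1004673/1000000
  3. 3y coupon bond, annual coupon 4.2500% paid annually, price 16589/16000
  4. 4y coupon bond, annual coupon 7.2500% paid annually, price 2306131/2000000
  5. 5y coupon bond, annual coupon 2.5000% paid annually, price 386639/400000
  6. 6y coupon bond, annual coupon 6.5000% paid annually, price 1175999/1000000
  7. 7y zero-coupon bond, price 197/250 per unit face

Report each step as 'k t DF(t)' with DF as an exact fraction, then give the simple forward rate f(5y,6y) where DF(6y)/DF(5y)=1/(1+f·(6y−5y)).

step 1 [1y] swap r/1=177/9823: DF=(1 − 177/9823·(0))/(1+177/9823) = 9823/10000 ≈ 0.982300
step 2 [2y] bond c/1=3/100: DF=(1004673/1000000 − 3/100·(0.982300))/(1+3/100) = 2367/2500 ≈ 0.946800
step 3 [3y] bond c/1=17/400: DF=(16589/16000 − 17/400·(0.982300+0.946800))/(1+17/400) = 9159/10000 ≈ 0.915900
step 4 [4y] bond c/1=29/400: DF=(2306131/2000000 − 29/400·(0.982300+0.946800+0.915900))/(1+29/400) = 2207/2500 ≈ 0.882800
step 5 [5y] bond c/1=1/40: DF=(386639/400000 − 1/40·(0.982300+0.946800+0.915900+0.882800))/(1+1/40) = 8521/10000 ≈ 0.852100
step 6 [6y] bond c/1=13/200: DF=(1175999/1000000 − 13/200·(0.982300+0.946800+0.915900+0.882800+0.852100))/(1+13/200) = 8247/10000 ≈ 0.824700
step 7 [7y] zero: DF = P = 197/250 ≈ 0.788000

1 1 9823/10000
2 2 2367/2500
3 3 9159/10000
4 4 2207/2500
5 5 8521/10000
6 6 8247/10000
7 7 197/250
f(5y,6y) = ((8521/10000)/(8247/10000) − 1)/(1) = 274/8247 ≈ 3.3224%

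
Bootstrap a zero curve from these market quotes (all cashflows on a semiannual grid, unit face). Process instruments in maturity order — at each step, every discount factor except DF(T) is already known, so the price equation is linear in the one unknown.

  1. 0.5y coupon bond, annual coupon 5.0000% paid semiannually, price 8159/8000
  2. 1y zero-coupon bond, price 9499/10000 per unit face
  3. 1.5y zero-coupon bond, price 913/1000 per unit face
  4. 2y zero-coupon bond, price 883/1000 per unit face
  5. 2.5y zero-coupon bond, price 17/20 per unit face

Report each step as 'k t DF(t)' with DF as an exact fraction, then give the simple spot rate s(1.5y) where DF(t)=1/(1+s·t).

1 1/2 199/200
2 1 9499/10000
3 3/2 913/1000
4 2 883/1000
5 5/2 17/20
s(1.5y) = (1/(913/1000) − 1)/(3/2) = 58/913 ≈ 6.3527%

step 1 [0.5y] bond c/2=1/40: DF=(8159/8000 − 1/40·(0))/(1+1/40) = 199/200 ≈ 0.995000
step 2 [1y] zero: DF = P = 9499/10000 ≈ 0.949900
step 3 [1.5y] zero: DF = P = 913/1000 ≈ 0.913000
step 4 [2y] zero: DF = P = 883/1000 ≈ 0.883000
step 5 [2.5y] zero: DF = P = 17/20 ≈ 0.850000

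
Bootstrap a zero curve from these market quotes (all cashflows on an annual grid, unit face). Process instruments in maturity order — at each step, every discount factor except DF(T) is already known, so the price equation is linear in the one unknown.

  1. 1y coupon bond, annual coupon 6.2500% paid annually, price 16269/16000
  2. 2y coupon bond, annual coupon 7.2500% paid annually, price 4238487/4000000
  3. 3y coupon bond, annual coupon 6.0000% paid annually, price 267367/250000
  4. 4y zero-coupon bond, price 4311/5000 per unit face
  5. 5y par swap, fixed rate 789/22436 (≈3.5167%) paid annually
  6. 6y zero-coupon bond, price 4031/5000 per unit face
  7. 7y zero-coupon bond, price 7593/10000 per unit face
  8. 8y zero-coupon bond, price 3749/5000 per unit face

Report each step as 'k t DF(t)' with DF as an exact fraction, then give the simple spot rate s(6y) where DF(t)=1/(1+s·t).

1 1 957/1000
2 2 9233/10000
3 3 361/400
4 4 4311/5000
5 5 4211/5000
6 6 4031/5000
7 7 7593/10000
8 8 3749/5000
s(6y) = (1/(4031/5000) − 1)/(6) = 323/8062 ≈ 4.0065%

step 1 [1y] bond c/1=1/16: DF=(16269/16000 − 1/16·(0))/(1+1/16) = 957/1000 ≈ 0.957000
step 2 [2y] bond c/1=29/400: DF=(4238487/4000000 − 29/400·(0.957000))/(1+29/400) = 9233/10000 ≈ 0.923300
step 3 [3y] bond c/1=3/50: DF=(267367/250000 − 3/50·(0.957000+0.923300))/(1+3/50) = 361/400 ≈ 0.902500
step 4 [4y] zero: DF = P = 4311/5000 ≈ 0.862200
step 5 [5y] swap r/1=789/22436: DF=(1 − 789/22436·(0.957000+0.923300+0.902500+0.862200))/(1+789/22436) = 4211/5000 ≈ 0.842200
step 6 [6y] zero: DF = P = 4031/5000 ≈ 0.806200
step 7 [7y] zero: DF = P = 7593/10000 ≈ 0.759300
step 8 [8y] zero: DF = P = 3749/5000 ≈ 0.749800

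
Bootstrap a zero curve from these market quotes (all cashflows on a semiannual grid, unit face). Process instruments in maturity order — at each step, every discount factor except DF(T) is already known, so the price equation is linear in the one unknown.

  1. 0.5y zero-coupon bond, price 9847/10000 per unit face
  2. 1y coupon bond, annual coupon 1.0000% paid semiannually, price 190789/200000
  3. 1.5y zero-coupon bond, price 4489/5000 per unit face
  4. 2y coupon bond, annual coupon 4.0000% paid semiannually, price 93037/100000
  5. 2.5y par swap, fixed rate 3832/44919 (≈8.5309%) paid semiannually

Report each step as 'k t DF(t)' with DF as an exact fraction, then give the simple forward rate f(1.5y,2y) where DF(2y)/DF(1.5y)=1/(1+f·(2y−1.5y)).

step 1 [0.5y] zero: DF = P = 9847/10000 ≈ 0.984700
step 2 [1y] bond c/2=1/200: DF=(190789/200000 − 1/200·(0.984700))/(1+1/200) = 9443/10000 ≈ 0.944300
step 3 [1.5y] zero: DF = P = 4489/5000 ≈ 0.897800
step 4 [2y] bond c/2=1/50: DF=(93037/100000 − 1/50·(0.984700+0.944300+0.897800))/(1+1/50) = 8567/10000 ≈ 0.856700
step 5 [2.5y] swap r/2=1916/44919: DF=(1 − 1916/44919·(0.984700+0.944300+0.897800+0.856700))/(1+1916/44919) = 2021/2500 ≈ 0.808400

1 1/2 9847/10000
2 1 9443/10000
3 3/2 4489/5000
4 2 8567/10000
5 5/2 2021/2500
f(1.5y,2y) = ((4489/5000)/(8567/10000) − 1)/(1/2) = 822/8567 ≈ 9.5950%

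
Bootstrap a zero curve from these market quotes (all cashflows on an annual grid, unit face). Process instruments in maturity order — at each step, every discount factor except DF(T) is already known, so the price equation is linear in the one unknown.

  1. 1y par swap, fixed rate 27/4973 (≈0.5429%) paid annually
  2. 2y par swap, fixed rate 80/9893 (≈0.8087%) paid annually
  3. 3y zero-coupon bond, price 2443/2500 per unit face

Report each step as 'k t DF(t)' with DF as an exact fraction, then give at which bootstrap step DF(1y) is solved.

step 1 [1y] swap r/1=27/4973: DF=(1 − 27/4973·(0))/(1+27/4973) = 4973/5000 ≈ 0.994600
step 2 [2y] swap r/1=80/9893: DF=(1 − 80/9893·(0.994600))/(1+80/9893) = 123/125 ≈ 0.984000
step 3 [3y] zero: DF = P = 2443/2500 ≈ 0.977200

1 1 4973/5000
2 2 123/125
3 3 2443/2500
DF(1y) is solved at step 1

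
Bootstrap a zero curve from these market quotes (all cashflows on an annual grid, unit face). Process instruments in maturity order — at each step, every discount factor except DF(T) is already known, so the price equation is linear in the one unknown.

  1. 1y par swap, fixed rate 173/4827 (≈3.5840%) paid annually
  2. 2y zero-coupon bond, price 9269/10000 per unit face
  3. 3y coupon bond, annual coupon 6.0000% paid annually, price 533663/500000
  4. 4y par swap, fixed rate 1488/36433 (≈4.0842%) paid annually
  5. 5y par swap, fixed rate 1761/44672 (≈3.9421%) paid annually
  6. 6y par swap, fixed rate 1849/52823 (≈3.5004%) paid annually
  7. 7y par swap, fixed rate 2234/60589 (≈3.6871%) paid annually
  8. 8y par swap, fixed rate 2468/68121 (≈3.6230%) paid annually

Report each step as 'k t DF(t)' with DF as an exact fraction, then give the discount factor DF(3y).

step 1 [1y] swap r/1=173/4827: DF=(1 − 173/4827·(0))/(1+173/4827) = 4827/5000 ≈ 0.965400
step 2 [2y] zero: DF = P = 9269/10000 ≈ 0.926900
step 3 [3y] bond c/1=3/50: DF=(533663/500000 − 3/50·(0.965400+0.926900))/(1+3/50) = 4499/5000 ≈ 0.899800
step 4 [4y] swap r/1=1488/36433: DF=(1 − 1488/36433·(0.965400+0.926900+0.899800))/(1+1488/36433) = 532/625 ≈ 0.851200
step 5 [5y] swap r/1=1761/44672: DF=(1 − 1761/44672·(0.965400+0.926900+0.899800+0.851200))/(1+1761/44672) = 8239/10000 ≈ 0.823900
step 6 [6y] swap r/1=1849/52823: DF=(1 − 1849/52823·(0.965400+0.926900+0.899800+0.851200+0.823900))/(1+1849/52823) = 8151/10000 ≈ 0.815100
step 7 [7y] swap r/1=2234/60589: DF=(1 − 2234/60589·(0.965400+0.926900+0.899800+0.851200+0.823900+0.815100))/(1+2234/60589) = 3883/5000 ≈ 0.776600
step 8 [8y] swap r/1=2468/68121: DF=(1 − 2468/68121·(0.965400+0.926900+0.899800+0.851200+0.823900+0.815100+0.776600))/(1+2468/68121) = 1883/2500 ≈ 0.753200

1 1 4827/5000
2 2 9269/10000
3 3 4499/5000
4 4 532/625
5 5 8239/10000
6 6 8151/10000
7 7 3883/5000
8 8 1883/2500
DF(3y) = 4499/5000 ≈ 0.899800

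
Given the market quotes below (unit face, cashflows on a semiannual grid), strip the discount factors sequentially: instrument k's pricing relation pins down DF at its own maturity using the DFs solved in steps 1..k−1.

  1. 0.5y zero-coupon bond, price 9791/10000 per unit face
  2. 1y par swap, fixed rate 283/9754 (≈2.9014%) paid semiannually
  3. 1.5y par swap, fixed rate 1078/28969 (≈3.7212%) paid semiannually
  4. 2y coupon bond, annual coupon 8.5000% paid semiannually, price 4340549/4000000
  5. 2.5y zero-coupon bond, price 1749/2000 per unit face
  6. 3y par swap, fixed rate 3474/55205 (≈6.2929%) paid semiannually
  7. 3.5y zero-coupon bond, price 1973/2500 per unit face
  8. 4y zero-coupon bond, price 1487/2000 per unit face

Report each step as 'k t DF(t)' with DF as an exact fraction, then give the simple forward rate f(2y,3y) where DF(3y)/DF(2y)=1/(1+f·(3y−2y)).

step 1 [0.5y] zero: DF = P = 9791/10000 ≈ 0.979100
step 2 [1y] swap r/2=283/19508: DF=(1 − 283/19508·(0.979100))/(1+283/19508) = 9717/10000 ≈ 0.971700
step 3 [1.5y] swap r/2=539/28969: DF=(1 − 539/28969·(0.979100+0.971700))/(1+539/28969) = 9461/10000 ≈ 0.946100
step 4 [2y] bond c/2=17/400: DF=(4340549/4000000 − 17/400·(0.979100+0.971700+0.946100))/(1+17/400) = 2307/2500 ≈ 0.922800
step 5 [2.5y] zero: DF = P = 1749/2000 ≈ 0.874500
step 6 [3y] swap r/2=1737/55205: DF=(1 − 1737/55205·(0.979100+0.971700+0.946100+0.922800+0.874500))/(1+1737/55205) = 8263/10000 ≈ 0.826300
step 7 [3.5y] zero: DF = P = 1973/2500 ≈ 0.789200
step 8 [4y] zero: DF = P = 1487/2000 ≈ 0.743500

1 1/2 9791/10000
2 1 9717/10000
3 3/2 9461/10000
4 2 2307/2500
5 5/2 1749/2000
6 3 8263/10000
7 7/2 1973/2500
8 4 1487/2000
f(2y,3y) = ((2307/2500)/(8263/10000) − 1)/(1) = 965/8263 ≈ 11.6786%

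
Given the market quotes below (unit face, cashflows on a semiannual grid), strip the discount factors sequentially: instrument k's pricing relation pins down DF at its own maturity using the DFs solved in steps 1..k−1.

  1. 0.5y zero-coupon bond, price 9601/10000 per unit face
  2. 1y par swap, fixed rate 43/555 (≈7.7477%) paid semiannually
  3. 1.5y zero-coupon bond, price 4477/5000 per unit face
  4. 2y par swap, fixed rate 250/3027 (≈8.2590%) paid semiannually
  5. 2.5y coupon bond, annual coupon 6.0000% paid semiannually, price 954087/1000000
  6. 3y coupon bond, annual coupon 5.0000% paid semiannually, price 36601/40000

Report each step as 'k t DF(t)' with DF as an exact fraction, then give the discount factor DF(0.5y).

step 1 [0.5y] zero: DF = P = 9601/10000 ≈ 0.960100
step 2 [1y] swap r/2=43/1110: DF=(1 − 43/1110·(0.960100))/(1+43/1110) = 9269/10000 ≈ 0.926900
step 3 [1.5y] zero: DF = P = 4477/5000 ≈ 0.895400
step 4 [2y] swap r/2=125/3027: DF=(1 − 125/3027·(0.960100+0.926900+0.895400))/(1+125/3027) = 17/20 ≈ 0.850000
step 5 [2.5y] bond c/2=3/100: DF=(954087/1000000 − 3/100·(0.960100+0.926900+0.895400+0.850000))/(1+3/100) = 1641/2000 ≈ 0.820500
step 6 [3y] bond c/2=1/40: DF=(36601/40000 − 1/40·(0.960100+0.926900+0.895400+0.850000+0.820500))/(1+1/40) = 7841/10000 ≈ 0.784100

1 1/2 9601/10000
2 1 9269/10000
3 3/2 4477/5000
4 2 17/20
5 5/2 1641/2000
6 3 7841/10000
DF(0.5y) = 9601/10000 ≈ 0.960100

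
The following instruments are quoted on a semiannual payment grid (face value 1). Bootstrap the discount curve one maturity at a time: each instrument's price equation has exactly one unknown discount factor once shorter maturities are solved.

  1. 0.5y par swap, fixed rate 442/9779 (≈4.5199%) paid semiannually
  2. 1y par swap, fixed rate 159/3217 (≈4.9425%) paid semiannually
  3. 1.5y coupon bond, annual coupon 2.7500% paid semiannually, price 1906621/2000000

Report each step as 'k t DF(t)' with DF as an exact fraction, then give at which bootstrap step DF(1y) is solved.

step 1 [0.5y] swap r/2=221/9779: DF=(1 − 221/9779·(0))/(1+221/9779) = 9779/10000 ≈ 0.977900
step 2 [1y] swap r/2=159/6434: DF=(1 − 159/6434·(0.977900))/(1+159/6434) = 9523/10000 ≈ 0.952300
step 3 [1.5y] bond c/2=11/800: DF=(1906621/2000000 − 11/800·(0.977900+0.952300))/(1+11/800) = 4571/5000 ≈ 0.914200

1 1/2 9779/10000
2 1 9523/10000
3 3/2 4571/5000
DF(1y) is solved at step 2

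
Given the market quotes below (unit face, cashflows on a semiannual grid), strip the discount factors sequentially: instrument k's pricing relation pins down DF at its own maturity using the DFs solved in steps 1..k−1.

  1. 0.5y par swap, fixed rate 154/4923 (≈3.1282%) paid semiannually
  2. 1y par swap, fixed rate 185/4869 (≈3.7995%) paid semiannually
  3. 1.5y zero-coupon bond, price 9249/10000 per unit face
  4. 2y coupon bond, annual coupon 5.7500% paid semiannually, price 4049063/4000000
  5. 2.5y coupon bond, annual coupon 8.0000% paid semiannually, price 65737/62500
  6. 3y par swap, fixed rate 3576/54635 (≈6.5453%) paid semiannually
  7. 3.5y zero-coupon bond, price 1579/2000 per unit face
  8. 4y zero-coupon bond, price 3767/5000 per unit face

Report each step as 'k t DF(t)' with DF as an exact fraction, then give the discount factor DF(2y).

step 1 [0.5y] swap r/2=77/4923: DF=(1 − 77/4923·(0))/(1+77/4923) = 4923/5000 ≈ 0.984600
step 2 [1y] swap r/2=185/9738: DF=(1 − 185/9738·(0.984600))/(1+185/9738) = 963/1000 ≈ 0.963000
step 3 [1.5y] zero: DF = P = 9249/10000 ≈ 0.924900
step 4 [2y] bond c/2=23/800: DF=(4049063/4000000 − 23/800·(0.984600+0.963000+0.924900))/(1+23/800) = 9037/10000 ≈ 0.903700
step 5 [2.5y] bond c/2=1/25: DF=(65737/62500 − 1/25·(0.984600+0.963000+0.924900+0.903700))/(1+1/25) = 8661/10000 ≈ 0.866100
step 6 [3y] swap r/2=1788/54635: DF=(1 − 1788/54635·(0.984600+0.963000+0.924900+0.903700+0.866100))/(1+1788/54635) = 2053/2500 ≈ 0.821200
step 7 [3.5y] zero: DF = P = 1579/2000 ≈ 0.789500
step 8 [4y] zero: DF = P = 3767/5000 ≈ 0.753400

1 1/2 4923/5000
2 1 963/1000
3 3/2 9249/10000
4 2 9037/10000
5 5/2 8661/10000
6 3 2053/2500
7 7/2 1579/2000
8 4 3767/5000
DF(2y) = 9037/10000 ≈ 0.903700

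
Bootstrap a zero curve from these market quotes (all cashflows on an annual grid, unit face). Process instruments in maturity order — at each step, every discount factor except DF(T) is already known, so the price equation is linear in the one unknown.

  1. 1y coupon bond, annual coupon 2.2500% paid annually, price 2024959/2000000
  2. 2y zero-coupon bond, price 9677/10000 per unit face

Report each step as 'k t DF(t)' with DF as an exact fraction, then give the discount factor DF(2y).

step 1 [1y] bond c/1=9/400: DF=(2024959/2000000 − 9/400·(0))/(1+9/400) = 4951/5000 ≈ 0.990200
step 2 [2y] zero: DF = P = 9677/10000 ≈ 0.967700

1 1 4951/5000
2 2 9677/10000
DF(2y) = 9677/10000 ≈ 0.967700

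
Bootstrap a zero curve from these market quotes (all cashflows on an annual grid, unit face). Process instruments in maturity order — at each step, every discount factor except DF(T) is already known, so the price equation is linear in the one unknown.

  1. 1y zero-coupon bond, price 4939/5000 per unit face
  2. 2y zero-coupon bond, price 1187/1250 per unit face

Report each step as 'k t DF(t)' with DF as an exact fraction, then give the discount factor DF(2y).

step 1 [1y] zero: DF = P = 4939/5000 ≈ 0.987800
step 2 [2y] zero: DF = P = 1187/1250 ≈ 0.949600

1 1 4939/5000
2 2 1187/1250
DF(2y) = 1187/1250 ≈ 0.949600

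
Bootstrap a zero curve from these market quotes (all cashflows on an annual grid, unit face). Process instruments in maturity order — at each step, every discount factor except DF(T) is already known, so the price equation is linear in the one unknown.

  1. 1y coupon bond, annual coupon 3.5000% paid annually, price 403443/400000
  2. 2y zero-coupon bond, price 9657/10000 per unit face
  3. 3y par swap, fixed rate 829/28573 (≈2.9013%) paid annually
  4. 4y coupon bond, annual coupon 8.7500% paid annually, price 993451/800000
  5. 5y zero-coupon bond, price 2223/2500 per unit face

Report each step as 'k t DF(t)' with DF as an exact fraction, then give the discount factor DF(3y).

1 1 1949/2000
2 2 9657/10000
3 3 9171/10000
4 4 114/125
5 5 2223/2500
DF(3y) = 9171/10000 ≈ 0.917100

step 1 [1y] bond c/1=7/200: DF=(403443/400000 − 7/200·(0))/(1+7/200) = 1949/2000 ≈ 0.974500
step 2 [2y] zero: DF = P = 9657/10000 ≈ 0.965700
step 3 [3y] swap r/1=829/28573: DF=(1 − 829/28573·(0.974500+0.965700))/(1+829/28573) = 9171/10000 ≈ 0.917100
step 4 [4y] bond c/1=7/80: DF=(993451/800000 − 7/80·(0.974500+0.965700+0.917100))/(1+7/80) = 114/125 ≈ 0.912000
step 5 [5y] zero: DF = P = 2223/2500 ≈ 0.889200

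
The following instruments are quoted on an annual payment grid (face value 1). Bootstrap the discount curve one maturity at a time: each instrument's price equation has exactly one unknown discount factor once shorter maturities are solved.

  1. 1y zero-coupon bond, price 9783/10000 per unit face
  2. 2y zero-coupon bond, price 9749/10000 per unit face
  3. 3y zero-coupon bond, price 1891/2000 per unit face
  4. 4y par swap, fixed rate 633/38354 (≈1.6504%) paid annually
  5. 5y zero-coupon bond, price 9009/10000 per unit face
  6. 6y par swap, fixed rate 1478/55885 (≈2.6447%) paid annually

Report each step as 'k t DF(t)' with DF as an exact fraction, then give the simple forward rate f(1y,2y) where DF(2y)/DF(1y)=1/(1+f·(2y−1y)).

1 1 9783/10000
2 2 9749/10000
3 3 1891/2000
4 4 9367/10000
5 5 9009/10000
6 6 4261/5000
f(1y,2y) = ((9783/10000)/(9749/10000) − 1)/(1) = 34/9749 ≈ 0.3488%

step 1 [1y] zero: DF = P = 9783/10000 ≈ 0.978300
step 2 [2y] zero: DF = P = 9749/10000 ≈ 0.974900
step 3 [3y] zero: DF = P = 1891/2000 ≈ 0.945500
step 4 [4y] swap r/1=633/38354: DF=(1 − 633/38354·(0.978300+0.974900+0.945500))/(1+633/38354) = 9367/10000 ≈ 0.936700
step 5 [5y] zero: DF = P = 9009/10000 ≈ 0.900900
step 6 [6y] swap r/1=1478/55885: DF=(1 − 1478/55885·(0.978300+0.974900+0.945500+0.936700+0.900900))/(1+1478/55885) = 4261/5000 ≈ 0.852200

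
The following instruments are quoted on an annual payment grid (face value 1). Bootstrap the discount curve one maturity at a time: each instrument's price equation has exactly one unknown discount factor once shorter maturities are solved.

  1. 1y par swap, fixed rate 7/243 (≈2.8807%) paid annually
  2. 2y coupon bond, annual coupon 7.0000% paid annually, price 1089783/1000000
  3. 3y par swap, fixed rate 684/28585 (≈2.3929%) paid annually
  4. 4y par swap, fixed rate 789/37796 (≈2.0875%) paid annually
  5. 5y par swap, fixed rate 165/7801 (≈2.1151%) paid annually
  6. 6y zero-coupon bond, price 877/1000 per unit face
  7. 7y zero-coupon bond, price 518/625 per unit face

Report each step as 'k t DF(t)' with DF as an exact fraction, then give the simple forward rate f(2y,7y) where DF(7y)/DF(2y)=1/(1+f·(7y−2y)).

step 1 [1y] swap r/1=7/243: DF=(1 − 7/243·(0))/(1+7/243) = 243/250 ≈ 0.972000
step 2 [2y] bond c/1=7/100: DF=(1089783/1000000 − 7/100·(0.972000))/(1+7/100) = 9549/10000 ≈ 0.954900
step 3 [3y] swap r/1=684/28585: DF=(1 − 684/28585·(0.972000+0.954900))/(1+684/28585) = 2329/2500 ≈ 0.931600
step 4 [4y] swap r/1=789/37796: DF=(1 − 789/37796·(0.972000+0.954900+0.931600))/(1+789/37796) = 9211/10000 ≈ 0.921100
step 5 [5y] swap r/1=165/7801: DF=(1 − 165/7801·(0.972000+0.954900+0.931600+0.921100))/(1+165/7801) = 901/1000 ≈ 0.901000
step 6 [6y] zero: DF = P = 877/1000 ≈ 0.877000
step 7 [7y] zero: DF = P = 518/625 ≈ 0.828800

1 1 243/250
2 2 9549/10000
3 3 2329/2500
4 4 9211/10000
5 5 901/1000
6 6 877/1000
7 7 518/625
f(2y,7y) = ((9549/10000)/(518/625) − 1)/(5) = 1261/41440 ≈ 3.0430%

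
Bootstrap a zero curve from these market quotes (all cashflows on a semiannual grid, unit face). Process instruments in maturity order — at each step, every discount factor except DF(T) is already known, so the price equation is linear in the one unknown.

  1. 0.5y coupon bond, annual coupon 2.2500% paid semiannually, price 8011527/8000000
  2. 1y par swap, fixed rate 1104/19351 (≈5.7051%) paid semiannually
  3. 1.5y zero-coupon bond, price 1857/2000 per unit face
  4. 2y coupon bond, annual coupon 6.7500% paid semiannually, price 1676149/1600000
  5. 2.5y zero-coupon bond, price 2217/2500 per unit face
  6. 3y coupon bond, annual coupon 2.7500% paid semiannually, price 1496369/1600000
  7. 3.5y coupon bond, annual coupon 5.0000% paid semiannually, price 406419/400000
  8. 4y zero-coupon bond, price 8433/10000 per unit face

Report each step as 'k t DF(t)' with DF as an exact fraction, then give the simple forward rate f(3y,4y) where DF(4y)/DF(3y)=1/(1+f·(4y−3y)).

step 1 [0.5y] bond c/2=9/800: DF=(8011527/8000000 − 9/800·(0))/(1+9/800) = 9903/10000 ≈ 0.990300
step 2 [1y] swap r/2=552/19351: DF=(1 − 552/19351·(0.990300))/(1+552/19351) = 1181/1250 ≈ 0.944800
step 3 [1.5y] zero: DF = P = 1857/2000 ≈ 0.928500
step 4 [2y] bond c/2=27/800: DF=(1676149/1600000 − 27/800·(0.990300+0.944800+0.928500))/(1+27/800) = 9199/10000 ≈ 0.919900
step 5 [2.5y] zero: DF = P = 2217/2500 ≈ 0.886800
step 6 [3y] bond c/2=11/800: DF=(1496369/1600000 − 11/800·(0.990300+0.944800+0.928500+0.919900+0.886800))/(1+11/800) = 537/625 ≈ 0.859200
step 7 [3.5y] bond c/2=1/40: DF=(406419/400000 − 1/40·(0.990300+0.944800+0.928500+0.919900+0.886800+0.859200))/(1+1/40) = 2141/2500 ≈ 0.856400
step 8 [4y] zero: DF = P = 8433/10000 ≈ 0.843300

1 1/2 9903/10000
2 1 1181/1250
3 3/2 1857/2000
4 2 9199/10000
5 5/2 2217/2500
6 3 537/625
7 7/2 2141/2500
8 4 8433/10000
f(3y,4y) = ((537/625)/(8433/10000) − 1)/(1) = 53/2811 ≈ 1.8855%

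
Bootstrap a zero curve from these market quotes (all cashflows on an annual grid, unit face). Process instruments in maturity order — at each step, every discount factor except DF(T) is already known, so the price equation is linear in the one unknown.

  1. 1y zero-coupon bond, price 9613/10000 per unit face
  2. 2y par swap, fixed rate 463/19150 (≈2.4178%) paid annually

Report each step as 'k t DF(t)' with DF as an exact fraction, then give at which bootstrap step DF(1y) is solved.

step 1 [1y] zero: DF = P = 9613/10000 ≈ 0.961300
step 2 [2y] swap r/1=463/19150: DF=(1 − 463/19150·(0.961300))/(1+463/19150) = 9537/10000 ≈ 0.953700

1 1 9613/10000
2 2 9537/10000
DF(1y) is solved at step 1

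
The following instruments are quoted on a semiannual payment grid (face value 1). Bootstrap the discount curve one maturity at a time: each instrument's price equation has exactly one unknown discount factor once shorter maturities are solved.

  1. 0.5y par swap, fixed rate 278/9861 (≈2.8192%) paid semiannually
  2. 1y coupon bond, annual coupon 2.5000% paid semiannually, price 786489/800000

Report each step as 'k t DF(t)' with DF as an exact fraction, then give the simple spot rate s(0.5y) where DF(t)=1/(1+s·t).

1 1/2 9861/10000
2 1 2397/2500
s(0.5y) = (1/(9861/10000) − 1)/(1/2) = 278/9861 ≈ 2.8192%

step 1 [0.5y] swap r/2=139/9861: DF=(1 − 139/9861·(0))/(1+139/9861) = 9861/10000 ≈ 0.986100
step 2 [1y] bond c/2=1/80: DF=(786489/800000 − 1/80·(0.986100))/(1+1/80) = 2397/2500 ≈ 0.958800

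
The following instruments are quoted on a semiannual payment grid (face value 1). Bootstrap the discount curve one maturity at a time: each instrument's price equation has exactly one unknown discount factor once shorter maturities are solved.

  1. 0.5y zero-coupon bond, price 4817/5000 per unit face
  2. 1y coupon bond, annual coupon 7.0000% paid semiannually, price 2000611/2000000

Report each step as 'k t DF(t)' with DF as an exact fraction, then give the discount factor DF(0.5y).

step 1 [0.5y] zero: DF = P = 4817/5000 ≈ 0.963400
step 2 [1y] bond c/2=7/200: DF=(2000611/2000000 − 7/200·(0.963400))/(1+7/200) = 9339/10000 ≈ 0.933900

1 1/2 4817/5000
2 1 9339/10000
DF(0.5y) = 4817/5000 ≈ 0.963400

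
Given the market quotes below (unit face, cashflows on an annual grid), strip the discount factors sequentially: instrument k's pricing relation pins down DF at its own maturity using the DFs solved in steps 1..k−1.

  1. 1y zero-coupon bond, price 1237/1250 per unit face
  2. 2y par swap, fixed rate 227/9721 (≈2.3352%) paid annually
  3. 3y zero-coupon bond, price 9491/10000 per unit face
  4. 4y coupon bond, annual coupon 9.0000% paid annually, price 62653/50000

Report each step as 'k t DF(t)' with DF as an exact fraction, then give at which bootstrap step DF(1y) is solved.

1 1 1237/1250
2 2 4773/5000
3 3 9491/10000
4 4 9107/10000
DF(1y) is solved at step 1

step 1 [1y] zero: DF = P = 1237/1250 ≈ 0.989600
step 2 [2y] swap r/1=227/9721: DF=(1 − 227/9721·(0.989600))/(1+227/9721) = 4773/5000 ≈ 0.954600
step 3 [3y] zero: DF = P = 9491/10000 ≈ 0.949100
step 4 [4y] bond c/1=9/100: DF=(62653/50000 − 9/100·(0.989600+0.954600+0.949100))/(1+9/100) = 9107/10000 ≈ 0.910700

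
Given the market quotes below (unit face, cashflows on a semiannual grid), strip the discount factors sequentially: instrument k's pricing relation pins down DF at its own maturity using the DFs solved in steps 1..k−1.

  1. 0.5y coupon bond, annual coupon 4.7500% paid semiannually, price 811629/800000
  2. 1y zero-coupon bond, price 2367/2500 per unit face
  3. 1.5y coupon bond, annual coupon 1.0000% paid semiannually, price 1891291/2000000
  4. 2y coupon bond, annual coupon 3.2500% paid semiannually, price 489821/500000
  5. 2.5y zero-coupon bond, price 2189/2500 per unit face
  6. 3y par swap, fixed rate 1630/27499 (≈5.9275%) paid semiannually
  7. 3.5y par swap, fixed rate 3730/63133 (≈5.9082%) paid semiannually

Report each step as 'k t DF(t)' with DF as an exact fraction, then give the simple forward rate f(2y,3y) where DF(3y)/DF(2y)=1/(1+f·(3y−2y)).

step 1 [0.5y] bond c/2=19/800: DF=(811629/800000 − 19/800·(0))/(1+19/800) = 991/1000 ≈ 0.991000
step 2 [1y] zero: DF = P = 2367/2500 ≈ 0.946800
step 3 [1.5y] bond c/2=1/200: DF=(1891291/2000000 − 1/200·(0.991000+0.946800))/(1+1/200) = 9313/10000 ≈ 0.931300
step 4 [2y] bond c/2=13/800: DF=(489821/500000 − 13/800·(0.991000+0.946800+0.931300))/(1+13/800) = 9181/10000 ≈ 0.918100
step 5 [2.5y] zero: DF = P = 2189/2500 ≈ 0.875600
step 6 [3y] swap r/2=815/27499: DF=(1 − 815/27499·(0.991000+0.946800+0.931300+0.918100+0.875600))/(1+815/27499) = 837/1000 ≈ 0.837000
step 7 [3.5y] swap r/2=1865/63133: DF=(1 − 1865/63133·(0.991000+0.946800+0.931300+0.918100+0.875600+0.837000))/(1+1865/63133) = 1627/2000 ≈ 0.813500

1 1/2 991/1000
2 1 2367/2500
3 3/2 9313/10000
4 2 9181/10000
5 5/2 2189/2500
6 3 837/1000
7 7/2 1627/2000
f(2y,3y) = ((9181/10000)/(837/1000) − 1)/(1) = 811/8370 ≈ 9.6894%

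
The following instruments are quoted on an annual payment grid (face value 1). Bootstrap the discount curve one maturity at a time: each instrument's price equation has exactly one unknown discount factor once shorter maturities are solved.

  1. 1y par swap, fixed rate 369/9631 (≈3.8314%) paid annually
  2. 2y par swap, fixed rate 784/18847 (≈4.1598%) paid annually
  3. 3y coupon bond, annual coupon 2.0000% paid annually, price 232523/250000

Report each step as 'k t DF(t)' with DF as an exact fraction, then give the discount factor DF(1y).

step 1 [1y] swap r/1=369/9631: DF=(1 − 369/9631·(0))/(1+369/9631) = 9631/10000 ≈ 0.963100
step 2 [2y] swap r/1=784/18847: DF=(1 − 784/18847·(0.963100))/(1+784/18847) = 576/625 ≈ 0.921600
step 3 [3y] bond c/1=1/50: DF=(232523/250000 − 1/50·(0.963100+0.921600))/(1+1/50) = 8749/10000 ≈ 0.874900

1 1 9631/10000
2 2 576/625
3 3 8749/10000
DF(1y) = 9631/10000 ≈ 0.963100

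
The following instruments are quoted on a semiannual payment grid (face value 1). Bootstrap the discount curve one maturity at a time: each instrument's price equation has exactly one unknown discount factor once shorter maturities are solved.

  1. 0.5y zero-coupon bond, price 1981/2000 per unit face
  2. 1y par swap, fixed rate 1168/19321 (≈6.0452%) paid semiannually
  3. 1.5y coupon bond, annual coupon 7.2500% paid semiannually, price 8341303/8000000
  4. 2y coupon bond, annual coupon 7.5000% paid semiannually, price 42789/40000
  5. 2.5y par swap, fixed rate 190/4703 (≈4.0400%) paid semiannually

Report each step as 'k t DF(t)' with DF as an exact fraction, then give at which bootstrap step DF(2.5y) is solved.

1 1/2 1981/2000
2 1 1177/1250
3 3/2 4693/5000
4 2 9273/10000
5 5/2 181/200
DF(2.5y) is solved at step 5

step 1 [0.5y] zero: DF = P = 1981/2000 ≈ 0.990500
step 2 [1y] swap r/2=584/19321: DF=(1 − 584/19321·(0.990500))/(1+584/19321) = 1177/1250 ≈ 0.941600
step 3 [1.5y] bond c/2=29/800: DF=(8341303/8000000 − 29/800·(0.990500+0.941600))/(1+29/800) = 4693/5000 ≈ 0.938600
step 4 [2y] bond c/2=3/80: DF=(42789/40000 − 3/80·(0.990500+0.941600+0.938600))/(1+3/80) = 9273/10000 ≈ 0.927300
step 5 [2.5y] swap r/2=95/4703: DF=(1 − 95/4703·(0.990500+0.941600+0.938600+0.927300))/(1+95/4703) = 181/200 ≈ 0.905000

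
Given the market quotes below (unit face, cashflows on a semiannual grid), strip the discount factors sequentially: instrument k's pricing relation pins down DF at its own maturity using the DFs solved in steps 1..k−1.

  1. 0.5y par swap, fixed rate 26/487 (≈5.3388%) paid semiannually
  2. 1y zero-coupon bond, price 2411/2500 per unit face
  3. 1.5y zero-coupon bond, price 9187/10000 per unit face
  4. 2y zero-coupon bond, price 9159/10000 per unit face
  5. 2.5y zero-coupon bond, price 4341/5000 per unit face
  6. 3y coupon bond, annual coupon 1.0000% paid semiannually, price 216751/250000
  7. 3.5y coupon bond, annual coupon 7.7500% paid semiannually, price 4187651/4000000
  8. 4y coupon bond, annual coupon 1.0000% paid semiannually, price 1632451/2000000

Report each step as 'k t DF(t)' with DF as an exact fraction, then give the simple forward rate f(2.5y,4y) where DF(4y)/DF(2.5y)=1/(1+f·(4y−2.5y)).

1 1/2 487/500
2 1 2411/2500
3 3/2 9187/10000
4 2 9159/10000
5 5/2 4341/5000
6 3 2099/2500
7 7/2 4017/5000
8 4 7809/10000
f(2.5y,4y) = ((4341/5000)/(7809/10000) − 1)/(3/2) = 194/2603 ≈ 7.4529%

step 1 [0.5y] swap r/2=13/487: DF=(1 − 13/487·(0))/(1+13/487) = 487/500 ≈ 0.974000
step 2 [1y] zero: DF = P = 2411/2500 ≈ 0.964400
step 3 [1.5y] zero: DF = P = 9187/10000 ≈ 0.918700
step 4 [2y] zero: DF = P = 9159/10000 ≈ 0.915900
step 5 [2.5y] zero: DF = P = 4341/5000 ≈ 0.868200
step 6 [3y] bond c/2=1/200: DF=(216751/250000 − 1/200·(0.974000+0.964400+0.918700+0.915900+0.868200))/(1+1/200) = 2099/2500 ≈ 0.839600
step 7 [3.5y] bond c/2=31/800: DF=(4187651/4000000 − 31/800·(0.974000+0.964400+0.918700+0.915900+0.868200+0.839600))/(1+31/800) = 4017/5000 ≈ 0.803400
step 8 [4y] bond c/2=1/200: DF=(1632451/2000000 − 1/200·(0.974000+0.964400+0.918700+0.915900+0.868200+0.839600+0.803400))/(1+1/200) = 7809/10000 ≈ 0.780900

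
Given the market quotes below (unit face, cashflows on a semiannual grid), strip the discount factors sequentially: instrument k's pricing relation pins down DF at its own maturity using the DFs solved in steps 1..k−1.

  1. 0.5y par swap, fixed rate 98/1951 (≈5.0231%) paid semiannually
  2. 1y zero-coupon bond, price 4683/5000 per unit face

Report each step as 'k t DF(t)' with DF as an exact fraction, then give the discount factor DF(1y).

1 1/2 1951/2000
2 1 4683/5000
DF(1y) = 4683/5000 ≈ 0.936600

step 1 [0.5y] swap r/2=49/1951: DF=(1 − 49/1951·(0))/(1+49/1951) = 1951/2000 ≈ 0.975500
step 2 [1y] zero: DF = P = 4683/5000 ≈ 0.936600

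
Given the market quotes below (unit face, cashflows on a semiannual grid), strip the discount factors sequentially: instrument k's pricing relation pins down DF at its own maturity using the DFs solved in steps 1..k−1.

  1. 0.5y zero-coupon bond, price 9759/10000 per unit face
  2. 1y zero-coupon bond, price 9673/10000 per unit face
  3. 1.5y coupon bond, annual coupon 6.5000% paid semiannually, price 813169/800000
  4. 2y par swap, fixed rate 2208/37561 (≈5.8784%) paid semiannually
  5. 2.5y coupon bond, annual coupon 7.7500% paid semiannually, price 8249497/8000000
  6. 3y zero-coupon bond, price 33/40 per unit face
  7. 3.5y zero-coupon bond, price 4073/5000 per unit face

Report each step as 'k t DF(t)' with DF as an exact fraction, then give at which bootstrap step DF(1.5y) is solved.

step 1 [0.5y] zero: DF = P = 9759/10000 ≈ 0.975900
step 2 [1y] zero: DF = P = 9673/10000 ≈ 0.967300
step 3 [1.5y] bond c/2=13/400: DF=(813169/800000 − 13/400·(0.975900+0.967300))/(1+13/400) = 9233/10000 ≈ 0.923300
step 4 [2y] swap r/2=1104/37561: DF=(1 − 1104/37561·(0.975900+0.967300+0.923300))/(1+1104/37561) = 556/625 ≈ 0.889600
step 5 [2.5y] bond c/2=31/800: DF=(8249497/8000000 − 31/800·(0.975900+0.967300+0.923300+0.889600))/(1+31/800) = 4263/5000 ≈ 0.852600
step 6 [3y] zero: DF = P = 33/40 ≈ 0.825000
step 7 [3.5y] zero: DF = P = 4073/5000 ≈ 0.814600

1 1/2 9759/10000
2 1 9673/10000
3 3/2 9233/10000
4 2 556/625
5 5/2 4263/5000
6 3 33/40
7 7/2 4073/5000
DF(1.5y) is solved at step 3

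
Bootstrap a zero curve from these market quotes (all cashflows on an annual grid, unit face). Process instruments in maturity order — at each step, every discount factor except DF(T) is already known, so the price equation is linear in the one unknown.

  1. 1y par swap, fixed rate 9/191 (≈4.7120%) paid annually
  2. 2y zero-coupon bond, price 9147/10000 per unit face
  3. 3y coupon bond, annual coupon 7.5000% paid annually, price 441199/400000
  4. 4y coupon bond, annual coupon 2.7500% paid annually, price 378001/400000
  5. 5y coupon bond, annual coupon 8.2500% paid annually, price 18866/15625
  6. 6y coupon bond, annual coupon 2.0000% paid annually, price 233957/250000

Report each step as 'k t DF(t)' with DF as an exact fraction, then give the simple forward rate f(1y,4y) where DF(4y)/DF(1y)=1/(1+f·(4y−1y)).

step 1 [1y] swap r/1=9/191: DF=(1 − 9/191·(0))/(1+9/191) = 191/200 ≈ 0.955000
step 2 [2y] zero: DF = P = 9147/10000 ≈ 0.914700
step 3 [3y] bond c/1=3/40: DF=(441199/400000 − 3/40·(0.955000+0.914700))/(1+3/40) = 2239/2500 ≈ 0.895600
step 4 [4y] bond c/1=11/400: DF=(378001/400000 − 11/400·(0.955000+0.914700+0.895600))/(1+11/400) = 8457/10000 ≈ 0.845700
step 5 [5y] bond c/1=33/400: DF=(18866/15625 − 33/400·(0.955000+0.914700+0.895600+0.845700))/(1+33/400) = 4201/5000 ≈ 0.840200
step 6 [6y] bond c/1=1/50: DF=(233957/250000 − 1/50·(0.955000+0.914700+0.895600+0.845700+0.840200))/(1+1/50) = 4151/5000 ≈ 0.830200

1 1 191/200
2 2 9147/10000
3 3 2239/2500
4 4 8457/10000
5 5 4201/5000
6 6 4151/5000
f(1y,4y) = ((191/200)/(8457/10000) − 1)/(3) = 1093/25371 ≈ 4.3081%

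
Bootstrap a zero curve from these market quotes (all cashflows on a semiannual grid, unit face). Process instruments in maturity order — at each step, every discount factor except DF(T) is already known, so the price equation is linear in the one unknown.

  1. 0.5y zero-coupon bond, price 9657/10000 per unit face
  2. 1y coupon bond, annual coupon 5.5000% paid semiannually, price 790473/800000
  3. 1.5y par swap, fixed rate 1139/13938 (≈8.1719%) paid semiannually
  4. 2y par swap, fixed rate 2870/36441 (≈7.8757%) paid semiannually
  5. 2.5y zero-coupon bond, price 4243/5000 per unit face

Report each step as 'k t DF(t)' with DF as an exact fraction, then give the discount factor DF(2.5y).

step 1 [0.5y] zero: DF = P = 9657/10000 ≈ 0.965700
step 2 [1y] bond c/2=11/400: DF=(790473/800000 − 11/400·(0.965700))/(1+11/400) = 4679/5000 ≈ 0.935800
step 3 [1.5y] swap r/2=1139/27876: DF=(1 − 1139/27876·(0.965700+0.935800))/(1+1139/27876) = 8861/10000 ≈ 0.886100
step 4 [2y] swap r/2=1435/36441: DF=(1 − 1435/36441·(0.965700+0.935800+0.886100))/(1+1435/36441) = 1713/2000 ≈ 0.856500
step 5 [2.5y] zero: DF = P = 4243/5000 ≈ 0.848600

1 1/2 9657/10000
2 1 4679/5000
3 3/2 8861/10000
4 2 1713/2000
5 5/2 4243/5000
DF(2.5y) = 4243/5000 ≈ 0.848600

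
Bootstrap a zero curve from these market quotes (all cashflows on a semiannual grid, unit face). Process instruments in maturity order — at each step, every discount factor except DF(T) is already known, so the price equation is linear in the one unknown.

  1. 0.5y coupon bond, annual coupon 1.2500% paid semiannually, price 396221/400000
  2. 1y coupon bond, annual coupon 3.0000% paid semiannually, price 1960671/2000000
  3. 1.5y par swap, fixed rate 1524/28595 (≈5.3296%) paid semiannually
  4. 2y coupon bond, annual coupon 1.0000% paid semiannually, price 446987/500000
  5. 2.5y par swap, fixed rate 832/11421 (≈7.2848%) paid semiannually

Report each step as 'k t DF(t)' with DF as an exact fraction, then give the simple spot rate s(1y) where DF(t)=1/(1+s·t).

1 1/2 2461/2500
2 1 9513/10000
3 3/2 4619/5000
4 2 8753/10000
5 5/2 521/625
s(1y) = (1/(9513/10000) − 1)/(1) = 487/9513 ≈ 5.1193%

step 1 [0.5y] bond c/2=1/160: DF=(396221/400000 − 1/160·(0))/(1+1/160) = 2461/2500 ≈ 0.984400
step 2 [1y] bond c/2=3/200: DF=(1960671/2000000 − 3/200·(0.984400))/(1+3/200) = 9513/10000 ≈ 0.951300
step 3 [1.5y] swap r/2=762/28595: DF=(1 − 762/28595·(0.984400+0.951300))/(1+762/28595) = 4619/5000 ≈ 0.923800
step 4 [2y] bond c/2=1/200: DF=(446987/500000 − 1/200·(0.984400+0.951300+0.923800))/(1+1/200) = 8753/10000 ≈ 0.875300
step 5 [2.5y] swap r/2=416/11421: DF=(1 − 416/11421·(0.984400+0.951300+0.923800+0.875300))/(1+416/11421) = 521/625 ≈ 0.833600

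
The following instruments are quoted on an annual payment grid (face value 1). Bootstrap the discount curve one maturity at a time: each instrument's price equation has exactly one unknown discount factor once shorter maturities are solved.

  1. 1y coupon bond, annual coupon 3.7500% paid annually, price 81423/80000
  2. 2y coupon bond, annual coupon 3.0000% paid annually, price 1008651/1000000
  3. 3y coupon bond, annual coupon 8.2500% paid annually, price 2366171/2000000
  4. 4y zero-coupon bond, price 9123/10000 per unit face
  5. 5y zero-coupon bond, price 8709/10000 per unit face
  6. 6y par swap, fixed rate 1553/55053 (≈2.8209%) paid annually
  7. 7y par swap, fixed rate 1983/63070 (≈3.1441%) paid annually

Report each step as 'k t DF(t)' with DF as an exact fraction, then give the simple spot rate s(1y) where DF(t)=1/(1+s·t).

1 1 981/1000
2 2 9507/10000
3 3 9457/10000
4 4 9123/10000
5 5 8709/10000
6 6 8447/10000
7 7 8017/10000
s(1y) = (1/(981/1000) − 1)/(1) = 19/981 ≈ 1.9368%

step 1 [1y] bond c/1=3/80: DF=(81423/80000 − 3/80·(0))/(1+3/80) = 981/1000 ≈ 0.981000
step 2 [2y] bond c/1=3/100: DF=(1008651/1000000 − 3/100·(0.981000))/(1+3/100) = 9507/10000 ≈ 0.950700
step 3 [3y] bond c/1=33/400: DF=(2366171/2000000 − 33/400·(0.981000+0.950700))/(1+33/400) = 9457/10000 ≈ 0.945700
step 4 [4y] zero: DF = P = 9123/10000 ≈ 0.912300
step 5 [5y] zero: DF = P = 8709/10000 ≈ 0.870900
step 6 [6y] swap r/1=1553/55053: DF=(1 − 1553/55053·(0.981000+0.950700+0.945700+0.912300+0.870900))/(1+1553/55053) = 8447/10000 ≈ 0.844700
step 7 [7y] swap r/1=1983/63070: DF=(1 − 1983/63070·(0.981000+0.950700+0.945700+0.912300+0.870900+0.844700))/(1+1983/63070) = 8017/10000 ≈ 0.801700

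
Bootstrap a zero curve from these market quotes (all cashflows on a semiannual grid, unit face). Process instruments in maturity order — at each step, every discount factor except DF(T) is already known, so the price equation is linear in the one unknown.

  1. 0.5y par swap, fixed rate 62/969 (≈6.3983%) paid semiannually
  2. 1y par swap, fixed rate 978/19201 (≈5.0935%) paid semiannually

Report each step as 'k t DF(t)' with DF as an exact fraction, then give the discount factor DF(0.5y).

1 1/2 969/1000
2 1 9511/10000
DF(0.5y) = 969/1000 ≈ 0.969000

step 1 [0.5y] swap r/2=31/969: DF=(1 − 31/969·(0))/(1+31/969) = 969/1000 ≈ 0.969000
step 2 [1y] swap r/2=489/19201: DF=(1 − 489/19201·(0.969000))/(1+489/19201) = 9511/10000 ≈ 0.951100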